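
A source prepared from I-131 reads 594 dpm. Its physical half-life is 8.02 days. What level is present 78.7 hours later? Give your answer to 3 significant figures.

Convert the elapsed time: 78.7 hours = 3.27917 days.
Number of half-lives: n = 3.27917/8.02 ≈ 0.40887.
Remaining = 594 × (1/2)^0.40887 = 594 × 0.75321 ≈ 447.41 dpm.

447 dpm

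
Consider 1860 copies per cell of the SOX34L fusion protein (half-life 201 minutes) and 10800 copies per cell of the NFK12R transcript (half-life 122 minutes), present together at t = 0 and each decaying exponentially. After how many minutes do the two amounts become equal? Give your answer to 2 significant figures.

790 minutes

Set 1860·(1/2)^(t/201) = 10800·(1/2)^(t/122).
Taking log₂: log₂(1860/10800) = t·(1/201 − 1/122).
log₂(0.17222) = -2.5377; 1/201 − 1/122 = -0.0032216.
t = -2.5377 / -0.0032216 ≈ 787.7 minutes.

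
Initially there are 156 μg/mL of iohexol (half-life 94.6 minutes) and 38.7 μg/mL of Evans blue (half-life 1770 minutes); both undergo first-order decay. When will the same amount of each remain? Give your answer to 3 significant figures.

Set 156·(1/2)^(t/94.6) = 38.7·(1/2)^(t/1770).
Taking log₂: log₂(156/38.7) = t·(1/94.6 − 1/1770).
log₂(4.031) = 2.0111; 1/94.6 − 1/1770 = 0.010006.
t = 2.0111 / 0.010006 ≈ 201 minutes.

201 minutes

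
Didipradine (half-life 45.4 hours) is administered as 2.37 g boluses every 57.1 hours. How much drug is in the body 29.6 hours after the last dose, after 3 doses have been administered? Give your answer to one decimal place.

The 3 doses were given 143.8, 86.7, 29.6 hours ago.
Total = 2.37·(1/2)^(143.8/45.4) + 2.37·(1/2)^(86.7/45.4) + 2.37·(1/2)^(29.6/45.4)
      = 0.26379 + 0.63077 + 1.5083 ≈ 2.4028 g.

2.4 g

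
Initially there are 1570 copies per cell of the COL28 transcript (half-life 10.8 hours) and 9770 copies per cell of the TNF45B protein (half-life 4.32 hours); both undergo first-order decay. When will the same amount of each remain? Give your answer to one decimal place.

19.0 hours

Set 1570·(1/2)^(t/10.8) = 9770·(1/2)^(t/4.32).
Taking log₂: log₂(1570/9770) = t·(1/10.8 − 1/4.32).
log₂(0.1607) = -2.6376; 1/10.8 − 1/4.32 = -0.13889.
t = -2.6376 / -0.13889 ≈ 18.991 hours.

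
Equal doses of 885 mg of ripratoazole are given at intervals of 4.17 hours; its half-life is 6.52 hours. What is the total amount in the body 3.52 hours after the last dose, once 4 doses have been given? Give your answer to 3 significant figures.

1410 mg

The 4 doses were given 16.03, 11.86, 7.69, 3.52 hours ago.
Total = 885·(1/2)^(16.03/6.52) + 885·(1/2)^(11.86/6.52) + 885·(1/2)^(7.69/6.52) + 885·(1/2)^(3.52/6.52)
      = 161 + 250.82 + 390.75 + 608.73 ≈ 1411.3 mg.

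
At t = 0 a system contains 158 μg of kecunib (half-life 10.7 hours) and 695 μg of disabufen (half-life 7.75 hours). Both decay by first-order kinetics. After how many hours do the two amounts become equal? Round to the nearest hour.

60 hours

Set 158·(1/2)^(t/10.7) = 695·(1/2)^(t/7.75).
Taking log₂: log₂(158/695) = t·(1/10.7 − 1/7.75).
log₂(0.22734) = -2.1371; 1/10.7 − 1/7.75 = -0.035574.
t = -2.1371 / -0.035574 ≈ 60.074 hours.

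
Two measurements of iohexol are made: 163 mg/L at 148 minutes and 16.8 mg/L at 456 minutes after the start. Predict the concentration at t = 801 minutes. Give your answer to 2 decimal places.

1.32 mg/L

Over Δt = 456 − 148 = 308 minutes, the level fell by a factor of 163/16.8 ≈ 9.7024.
n = log₂(9.7024) ≈ 3.2783 half-lives, so t½ = 308/3.2783 ≈ 93.95 minutes.
From t = 456 to t = 801: 16.8 × (1/2)^((801−456)/93.95) ≈ 1.3179 mg/L.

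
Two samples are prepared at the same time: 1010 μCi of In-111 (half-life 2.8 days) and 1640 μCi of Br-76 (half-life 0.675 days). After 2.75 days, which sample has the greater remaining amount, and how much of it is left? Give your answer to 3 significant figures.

In-111: 1010 × (1/2)^0.98214 ≈ 511.29 μCi.
Br-76: 1640 × (1/2)^4.0741 ≈ 97.37 μCi.
In-111 has more remaining, at ≈ 511.29 μCi.

In-111, 511 μCi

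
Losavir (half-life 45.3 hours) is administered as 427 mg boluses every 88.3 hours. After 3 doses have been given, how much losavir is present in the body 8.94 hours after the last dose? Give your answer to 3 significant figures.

The 3 doses were given 185.54, 97.24, 8.94 hours ago.
Total = 427·(1/2)^(185.54/45.3) + 427·(1/2)^(97.24/45.3) + 427·(1/2)^(8.94/45.3)
      = 24.973 + 96.437 + 372.41 ≈ 493.82 mg.

494 mg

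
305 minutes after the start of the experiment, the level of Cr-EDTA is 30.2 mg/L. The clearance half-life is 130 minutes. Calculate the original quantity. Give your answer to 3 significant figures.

154 mg/L

Number of half-lives elapsed: n = 305/130 ≈ 2.3462.
A₀ = A × 2^n = 30.2 × 2^2.3462 = 30.2 × 5.0847 ≈ 153.56 mg/L.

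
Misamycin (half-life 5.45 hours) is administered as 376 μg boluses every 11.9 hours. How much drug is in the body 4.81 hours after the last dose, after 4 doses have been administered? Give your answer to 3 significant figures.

The 4 doses were given 40.51, 28.61, 16.71, 4.81 hours ago.
Total = 376·(1/2)^(40.51/5.45) + 376·(1/2)^(28.61/5.45) + 376·(1/2)^(16.71/5.45) + 376·(1/2)^(4.81/5.45)
      = 2.1758 + 9.8837 + 44.897 + 203.94 ≈ 260.9 μg.

261 μg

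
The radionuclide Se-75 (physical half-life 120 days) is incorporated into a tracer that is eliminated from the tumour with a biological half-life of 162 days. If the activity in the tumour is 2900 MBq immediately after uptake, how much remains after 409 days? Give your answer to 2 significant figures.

1/t_eff = 1/t_phys + 1/t_biol = 1/120 + 1/162 = 0.014506 per day.
t_eff = 120 × 162 / (120 + 162) ≈ 68.936 days.
Remaining = 2900 × (1/2)^(409/68.936) = 2900 × (1/2)^5.933 ≈ 47.466 MBq.

47 MBq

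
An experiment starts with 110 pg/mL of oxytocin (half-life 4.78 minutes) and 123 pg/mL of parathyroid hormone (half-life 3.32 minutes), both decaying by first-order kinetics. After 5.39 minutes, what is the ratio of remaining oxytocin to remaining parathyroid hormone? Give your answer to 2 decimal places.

oxytocin: 110 × (1/2)^(5.39/4.78) = 110 × (1/2)^1.1276 ≈ 50.344 pg/mL.
parathyroid hormone: 123 × (1/2)^(5.39/3.32) = 123 × (1/2)^1.6235 ≈ 39.919 pg/mL.
Ratio ≈ 50.344 / 39.919 ≈ 1.2611.

1.26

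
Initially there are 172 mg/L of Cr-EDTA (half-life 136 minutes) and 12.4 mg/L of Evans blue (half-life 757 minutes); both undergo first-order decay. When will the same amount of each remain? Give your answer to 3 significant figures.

Set 172·(1/2)^(t/136) = 12.4·(1/2)^(t/757).
Taking log₂: log₂(172/12.4) = t·(1/136 − 1/757).
log₂(13.871) = 3.794; 1/136 − 1/757 = 0.0060319.
t = 3.794 / 0.0060319 ≈ 628.98 minutes.

629 minutes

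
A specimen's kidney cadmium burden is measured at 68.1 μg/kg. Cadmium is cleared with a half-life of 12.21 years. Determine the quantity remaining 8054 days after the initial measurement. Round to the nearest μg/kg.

Convert the elapsed time: 8054 days = 22.0658 years.
Number of half-lives: n = 22.0658/12.21 ≈ 1.8072.
Remaining = 68.1 × (1/2)^1.8072 = 68.1 × 0.28575 ≈ 19.459 μg/kg.

19 μg/kg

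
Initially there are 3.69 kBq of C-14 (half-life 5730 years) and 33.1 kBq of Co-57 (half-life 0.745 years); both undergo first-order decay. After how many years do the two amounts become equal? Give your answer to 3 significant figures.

Set 3.69·(1/2)^(t/5730) = 33.1·(1/2)^(t/0.745).
Taking log₂: log₂(3.69/33.1) = t·(1/5730 − 1/0.745).
log₂(0.11148) = -3.1651; 1/5730 − 1/0.745 = -1.3421.
t = -3.1651 / -1.3421 ≈ 2.3583 years.

2.36 years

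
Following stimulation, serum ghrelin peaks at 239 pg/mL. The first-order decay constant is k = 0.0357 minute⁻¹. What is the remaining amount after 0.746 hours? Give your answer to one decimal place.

48.4 pg/mL

t½ = ln 2 / k = 0.69315 / 0.0357 ≈ 19.416 minutes.
Convert the elapsed time: 0.746 hours = 44.76 minutes.
Number of half-lives: n = 44.76/19.416 ≈ 2.3053.
Remaining = 239 × (1/2)^2.3053 = 239 × 0.20231 ≈ 48.353 pg/mL.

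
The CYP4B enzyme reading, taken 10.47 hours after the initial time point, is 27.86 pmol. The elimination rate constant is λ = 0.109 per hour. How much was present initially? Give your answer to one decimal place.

87.2 pmol

t½ = ln 2 / λ = 0.69315 / 0.109 ≈ 6.3591 hours.
Number of half-lives elapsed: n = 10.47/6.3591 ≈ 1.6464.
A₀ = A × 2^n = 27.86 × 2^1.6464 = 27.86 × 3.1306 ≈ 87.219 pmol.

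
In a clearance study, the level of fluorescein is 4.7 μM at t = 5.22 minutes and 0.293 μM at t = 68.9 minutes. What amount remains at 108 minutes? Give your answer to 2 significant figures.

Over Δt = 68.9 − 5.22 = 63.68 minutes, the level fell by a factor of 4.7/0.293 ≈ 16.041.
n = log₂(16.041) ≈ 4.0037 half-lives, so t½ = 63.68/4.0037 ≈ 15.905 minutes.
From t = 68.9 to t = 108: 0.293 × (1/2)^((108−68.9)/15.905) ≈ 0.053315 μM.

0.053 μM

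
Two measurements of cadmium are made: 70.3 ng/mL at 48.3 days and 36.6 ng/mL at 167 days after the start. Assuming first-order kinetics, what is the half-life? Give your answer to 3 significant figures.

Over Δt = 167 − 48.3 = 118.7 days, the level fell by a factor of 70.3/36.6 ≈ 1.9208.
n = log₂(1.9208) ≈ 0.94168 half-lives, so t½ = 118.7/0.94168 ≈ 126.05 days.

126 days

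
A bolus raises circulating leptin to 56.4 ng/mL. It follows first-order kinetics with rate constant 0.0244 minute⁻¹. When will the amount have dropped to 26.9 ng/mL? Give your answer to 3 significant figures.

t½ = ln 2 / λ = 0.69315 / 0.0244 ≈ 28.408 minutes.
Fraction remaining = 26.9/56.4 ≈ 0.47695.
n = log₂(56.4/26.9) = ln(2.0967)/ln 2 ≈ 1.0681 half-lives.
t = n × t½ = 1.0681 × 28.408 ≈ 30.342 minutes.

30.3 minutes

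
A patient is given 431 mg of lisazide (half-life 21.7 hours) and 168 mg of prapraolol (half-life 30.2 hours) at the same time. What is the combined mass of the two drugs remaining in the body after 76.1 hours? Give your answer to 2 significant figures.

lisazide: 431 × (1/2)^(76.1/21.7) = 431 × (1/2)^3.5069 ≈ 37.913 mg.
prapraolol: 168 × (1/2)^(76.1/30.2) = 168 × (1/2)^2.5199 ≈ 29.292 mg.
Total = 37.913 + 29.292 ≈ 67.206 mg.

67 mg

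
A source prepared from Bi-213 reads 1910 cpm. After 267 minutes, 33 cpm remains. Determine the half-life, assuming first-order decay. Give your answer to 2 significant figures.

A/A₀ = 33/1910 ≈ 0.017277.
n = log₂(57.879) ≈ 5.855 half-lives elapsed in 267 minutes.
t½ = 267/5.855 ≈ 45.602 minutes.

46 minutes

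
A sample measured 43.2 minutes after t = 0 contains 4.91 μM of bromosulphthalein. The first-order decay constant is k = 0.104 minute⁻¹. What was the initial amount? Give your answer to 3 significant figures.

439 μM

t½ = ln 2 / k = 0.69315 / 0.104 ≈ 6.6649 minutes.
Number of half-lives elapsed: n = 43.2/6.6649 ≈ 6.4817.
A₀ = A × 2^n = 4.91 × 2^6.4817 = 4.91 × 89.371 ≈ 438.81 μM.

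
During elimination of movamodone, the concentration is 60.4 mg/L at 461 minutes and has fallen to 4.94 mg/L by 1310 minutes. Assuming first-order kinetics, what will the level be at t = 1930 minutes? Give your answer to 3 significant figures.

Over Δt = 1310 − 461 = 849 minutes, the level fell by a factor of 60.4/4.94 ≈ 12.227.
n = log₂(12.227) ≈ 3.612 half-lives, so t½ = 849/3.612 ≈ 235.05 minutes.
From t = 1310 to t = 1930: 4.94 × (1/2)^((1930−1310)/235.05) ≈ 0.79377 mg/L.

0.794 mg/L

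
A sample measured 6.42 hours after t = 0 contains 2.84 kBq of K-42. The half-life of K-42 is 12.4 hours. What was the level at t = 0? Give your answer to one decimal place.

4.1 kBq

Number of half-lives elapsed: n = 6.42/12.4 ≈ 0.51774.
A₀ = A × 2^n = 2.84 × 2^0.51774 = 2.84 × 1.4317 ≈ 4.0661 kBq.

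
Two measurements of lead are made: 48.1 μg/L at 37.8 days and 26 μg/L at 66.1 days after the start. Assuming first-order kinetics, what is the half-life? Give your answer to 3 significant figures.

31.9 days

Over Δt = 66.1 − 37.8 = 28.3 days, the level fell by a factor of 48.1/26 ≈ 1.85.
n = log₂(1.85) ≈ 0.88753 half-lives, so t½ = 28.3/0.88753 ≈ 31.886 days.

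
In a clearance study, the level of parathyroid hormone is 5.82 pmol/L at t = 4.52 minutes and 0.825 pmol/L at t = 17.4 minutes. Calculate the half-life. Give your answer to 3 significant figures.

4.57 minutes

Over Δt = 17.4 − 4.52 = 12.88 minutes, the level fell by a factor of 5.82/0.825 ≈ 7.0545.
n = log₂(7.0545) ≈ 2.8186 half-lives, so t½ = 12.88/2.8186 ≈ 4.5697 minutes.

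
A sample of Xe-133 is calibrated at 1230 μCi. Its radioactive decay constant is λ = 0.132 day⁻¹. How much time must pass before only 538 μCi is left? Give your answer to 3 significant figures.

6.26 days

t½ = ln 2 / λ = 0.69315 / 0.132 ≈ 5.2511 days.
Fraction remaining = 538/1230 ≈ 0.4374.
n = log₂(1230/538) = ln(2.2862)/ln 2 ≈ 1.193 half-lives.
t = n × t½ = 1.193 × 5.2511 ≈ 6.2645 days.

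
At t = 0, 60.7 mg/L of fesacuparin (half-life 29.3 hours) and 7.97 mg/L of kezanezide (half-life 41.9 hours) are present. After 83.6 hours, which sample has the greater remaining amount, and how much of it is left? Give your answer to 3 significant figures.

fesacuparin, 8.40 mg/L

fesacuparin: 60.7 × (1/2)^2.8532 ≈ 8.4 mg/L.
kezanezide: 7.97 × (1/2)^1.9952 ≈ 1.9991 mg/L.
Fesacuparin has more remaining, at ≈ 8.4 mg/L.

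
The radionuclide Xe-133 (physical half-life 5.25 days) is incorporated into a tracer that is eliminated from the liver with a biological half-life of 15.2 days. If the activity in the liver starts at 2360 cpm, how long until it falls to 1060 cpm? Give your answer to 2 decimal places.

1/t_eff = 1/t_phys + 1/t_biol = 1/5.25 + 1/15.2 = 0.25627 per day.
t_eff = 5.25 × 15.2 / (5.25 + 15.2) ≈ 3.9022 days.
n = log₂(2360/1060) ≈ 1.1547; t = 1.1547 × 3.9022 ≈ 4.506 days.

4.51 days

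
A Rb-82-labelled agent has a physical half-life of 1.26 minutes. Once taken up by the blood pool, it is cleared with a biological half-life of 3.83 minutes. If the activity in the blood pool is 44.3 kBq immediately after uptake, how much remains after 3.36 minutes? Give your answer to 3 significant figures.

1/t_eff = 1/t_phys + 1/t_biol = 1/1.26 + 1/3.83 = 1.0547 per minute.
t_eff = 1.26 × 3.83 / (1.26 + 3.83) ≈ 0.94809 minutes.
Remaining = 44.3 × (1/2)^(3.36/0.94809) = 44.3 × (1/2)^3.544 ≈ 3.7981 kBq.

3.80 kBq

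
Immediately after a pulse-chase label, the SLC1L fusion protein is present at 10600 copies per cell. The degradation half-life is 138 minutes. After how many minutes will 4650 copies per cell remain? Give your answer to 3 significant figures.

164 minutes

Fraction remaining = 4650/10600 ≈ 0.43868.
n = log₂(10600/4650) = ln(2.2796)/ln 2 ≈ 1.1888 half-lives.
t = n × t½ = 1.1888 × 138 ≈ 164.05 minutes.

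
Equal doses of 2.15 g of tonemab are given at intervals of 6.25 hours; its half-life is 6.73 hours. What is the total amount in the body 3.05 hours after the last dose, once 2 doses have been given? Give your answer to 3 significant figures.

2.40 g

The 2 doses were given 9.3, 3.05 hours ago.
Total = 2.15·(1/2)^(9.3/6.73) + 2.15·(1/2)^(3.05/6.73)
      = 0.825 + 1.5704 ≈ 2.3954 g.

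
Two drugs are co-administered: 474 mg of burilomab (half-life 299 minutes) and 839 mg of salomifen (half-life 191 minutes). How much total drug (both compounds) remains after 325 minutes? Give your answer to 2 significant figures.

480 mg

burilomab: 474 × (1/2)^(325/299) = 474 × (1/2)^1.087 ≈ 223.14 mg.
salomifen: 839 × (1/2)^(325/191) = 839 × (1/2)^1.7016 ≈ 257.95 mg.
Total = 223.14 + 257.95 ≈ 481.09 mg.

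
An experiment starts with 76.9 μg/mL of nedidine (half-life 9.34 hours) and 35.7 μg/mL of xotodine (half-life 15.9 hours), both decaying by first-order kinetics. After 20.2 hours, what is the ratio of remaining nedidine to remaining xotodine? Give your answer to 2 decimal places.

1.16

nedidine: 76.9 × (1/2)^(20.2/9.34) = 76.9 × (1/2)^2.1627 ≈ 17.174 μg/mL.
xotodine: 35.7 × (1/2)^(20.2/15.9) = 35.7 × (1/2)^1.2704 ≈ 14.799 μg/mL.
Ratio ≈ 17.174 / 14.799 ≈ 1.1605.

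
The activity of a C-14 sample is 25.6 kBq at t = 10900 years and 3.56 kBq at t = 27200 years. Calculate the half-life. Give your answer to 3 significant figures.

Over Δt = 27200 − 10900 = 16300 years, the level fell by a factor of 25.6/3.56 ≈ 7.191.
n = log₂(7.191) ≈ 2.8462 half-lives, so t½ = 16300/2.8462 ≈ 5726.9 years.

5730 years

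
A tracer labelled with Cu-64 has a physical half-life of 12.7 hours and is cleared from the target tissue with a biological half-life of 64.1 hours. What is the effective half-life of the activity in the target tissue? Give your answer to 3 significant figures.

1/t_eff = 1/t_phys + 1/t_biol = 1/12.7 + 1/64.1 = 0.094341 per hour.
t_eff = 12.7 × 64.1 / (12.7 + 64.1) ≈ 10.6 hours.

10.6 hours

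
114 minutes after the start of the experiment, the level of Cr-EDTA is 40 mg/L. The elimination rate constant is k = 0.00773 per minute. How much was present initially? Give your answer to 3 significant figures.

t½ = ln 2 / k = 0.69315 / 0.00773 ≈ 89.67 minutes.
Number of half-lives elapsed: n = 114/89.67 ≈ 1.2713.
A₀ = A × 2^n = 40 × 2^1.2713 = 40 × 2.4138 ≈ 96.554 mg/L.

96.6 mg/L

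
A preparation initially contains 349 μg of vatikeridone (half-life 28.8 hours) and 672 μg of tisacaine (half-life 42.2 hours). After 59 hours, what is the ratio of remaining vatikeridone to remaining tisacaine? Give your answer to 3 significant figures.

vatikeridone: 349 × (1/2)^(59/28.8) = 349 × (1/2)^2.0486 ≈ 84.359 μg.
tisacaine: 672 × (1/2)^(59/42.2) = 672 × (1/2)^1.3981 ≈ 254.98 μg.
Ratio ≈ 84.359 / 254.98 ≈ 0.33085.

0.331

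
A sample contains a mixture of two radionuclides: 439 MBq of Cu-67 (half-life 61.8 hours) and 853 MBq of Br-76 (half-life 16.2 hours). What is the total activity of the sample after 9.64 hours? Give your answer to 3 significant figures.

Cu-67: 439 × (1/2)^(9.64/61.8) = 439 × (1/2)^0.15599 ≈ 394.01 MBq.
Br-76: 853 × (1/2)^(9.64/16.2) = 853 × (1/2)^0.59506 ≈ 564.7 MBq.
Total = 394.01 + 564.7 ≈ 958.71 MBq.

959 MBq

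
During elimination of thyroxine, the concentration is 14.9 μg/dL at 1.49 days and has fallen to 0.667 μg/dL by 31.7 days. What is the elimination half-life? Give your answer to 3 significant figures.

Over Δt = 31.7 − 1.49 = 30.21 days, the level fell by a factor of 14.9/0.667 ≈ 22.339.
n = log₂(22.339) ≈ 4.4815 half-lives, so t½ = 30.21/4.4815 ≈ 6.7411 days.

6.74 days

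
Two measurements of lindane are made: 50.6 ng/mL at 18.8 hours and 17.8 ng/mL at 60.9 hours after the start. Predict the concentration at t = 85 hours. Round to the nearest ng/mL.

10 ng/mL

Over Δt = 60.9 − 18.8 = 42.1 hours, the level fell by a factor of 50.6/17.8 ≈ 2.8427.
n = log₂(2.8427) ≈ 1.5073 half-lives, so t½ = 42.1/1.5073 ≈ 27.931 hours.
From t = 60.9 to t = 85: 17.8 × (1/2)^((85−60.9)/27.931) ≈ 9.7878 ng/mL.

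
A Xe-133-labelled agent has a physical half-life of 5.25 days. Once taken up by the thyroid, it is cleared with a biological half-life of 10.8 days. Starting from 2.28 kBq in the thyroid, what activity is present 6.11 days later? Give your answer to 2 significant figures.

1/t_eff = 1/t_phys + 1/t_biol = 1/5.25 + 1/10.8 = 0.28307 per day.
t_eff = 5.25 × 10.8 / (5.25 + 10.8) ≈ 3.5327 days.
Remaining = 2.28 × (1/2)^(6.11/3.5327) = 2.28 × (1/2)^1.7296 ≈ 0.68752 kBq.

0.69 kBq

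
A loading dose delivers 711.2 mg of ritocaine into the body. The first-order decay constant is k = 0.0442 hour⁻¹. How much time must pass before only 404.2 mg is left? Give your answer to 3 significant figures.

12.8 hours

t½ = ln 2 / k = 0.69315 / 0.0442 ≈ 15.682 hours.
Fraction remaining = 404.2/711.2 ≈ 0.56834.
n = log₂(711.2/404.2) = ln(1.7595)/ln 2 ≈ 0.81519 half-lives.
t = n × t½ = 0.81519 × 15.682 ≈ 12.784 hours.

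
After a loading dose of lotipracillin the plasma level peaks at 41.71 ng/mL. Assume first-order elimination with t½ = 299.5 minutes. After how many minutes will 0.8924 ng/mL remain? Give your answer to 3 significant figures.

Fraction remaining = 0.8924/41.71 ≈ 0.021395.
n = log₂(41.71/0.8924) = ln(46.739)/ln 2 ≈ 5.5466 half-lives.
t = n × t½ = 5.5466 × 299.5 ≈ 1661.2 minutes.

1660 minutes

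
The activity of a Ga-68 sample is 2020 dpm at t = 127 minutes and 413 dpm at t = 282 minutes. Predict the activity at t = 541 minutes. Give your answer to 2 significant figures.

Over Δt = 282 − 127 = 155 minutes, the level fell by a factor of 2020/413 ≈ 4.891.
n = log₂(4.891) ≈ 2.2901 half-lives, so t½ = 155/2.2901 ≈ 67.681 minutes.
From t = 282 to t = 541: 413 × (1/2)^((541−282)/67.681) ≈ 29.106 dpm.

29 dpm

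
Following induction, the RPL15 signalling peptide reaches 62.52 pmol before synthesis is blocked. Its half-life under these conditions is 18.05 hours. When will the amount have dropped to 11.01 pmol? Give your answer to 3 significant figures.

Fraction remaining = 11.01/62.52 ≈ 0.1761.
n = log₂(62.52/11.01) = ln(5.6785)/ln 2 ≈ 2.5055 half-lives.
t = n × t½ = 2.5055 × 18.05 ≈ 45.224 hours.

45.2 hours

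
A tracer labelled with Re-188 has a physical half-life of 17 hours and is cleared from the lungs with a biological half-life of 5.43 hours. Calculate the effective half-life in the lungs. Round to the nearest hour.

4 hours

1/t_eff = 1/t_phys + 1/t_biol = 1/17 + 1/5.43 = 0.24299 per hour.
t_eff = 17 × 5.43 / (17 + 5.43) ≈ 4.1155 hours.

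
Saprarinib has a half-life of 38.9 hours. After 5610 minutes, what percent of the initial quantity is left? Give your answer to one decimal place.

18.9%

5610 minutes = 93.5 hours.
n = 93.5/38.9 ≈ 2.4036 half-lives.
Fraction remaining = (1/2)^2.4036 ≈ 0.18899, i.e. 18.899%.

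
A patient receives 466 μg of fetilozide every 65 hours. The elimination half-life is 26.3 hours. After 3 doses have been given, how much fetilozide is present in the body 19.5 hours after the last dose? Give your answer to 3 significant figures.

The 3 doses were given 149.5, 84.5, 19.5 hours ago.
Total = 466·(1/2)^(149.5/26.3) + 466·(1/2)^(84.5/26.3) + 466·(1/2)^(19.5/26.3)
      = 9.0617 + 50.257 + 278.73 ≈ 338.05 μg.

338 μg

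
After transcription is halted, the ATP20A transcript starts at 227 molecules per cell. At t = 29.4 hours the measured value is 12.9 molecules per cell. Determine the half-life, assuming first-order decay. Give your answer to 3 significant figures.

A/A₀ = 12.9/227 ≈ 0.056828.
n = log₂(17.597) ≈ 4.1372 half-lives elapsed in 29.4 hours.
t½ = 29.4/4.1372 ≈ 7.1062 hours.

7.11 hours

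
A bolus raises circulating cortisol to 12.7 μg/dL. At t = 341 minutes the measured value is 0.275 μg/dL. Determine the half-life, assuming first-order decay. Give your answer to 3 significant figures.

A/A₀ = 0.275/12.7 ≈ 0.021654.
n = log₂(46.182) ≈ 5.5293 half-lives elapsed in 341 minutes.
t½ = 341/5.5293 ≈ 61.672 minutes.

61.7 minutes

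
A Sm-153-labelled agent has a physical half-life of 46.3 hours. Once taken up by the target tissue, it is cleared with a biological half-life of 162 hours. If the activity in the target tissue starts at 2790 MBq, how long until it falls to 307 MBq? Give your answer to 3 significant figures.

1/t_eff = 1/t_phys + 1/t_biol = 1/46.3 + 1/162 = 0.027771 per hour.
t_eff = 46.3 × 162 / (46.3 + 162) ≈ 36.009 hours.
n = log₂(2790/307) ≈ 3.184; t = 3.184 × 36.009 ≈ 114.65 hours.

115 hours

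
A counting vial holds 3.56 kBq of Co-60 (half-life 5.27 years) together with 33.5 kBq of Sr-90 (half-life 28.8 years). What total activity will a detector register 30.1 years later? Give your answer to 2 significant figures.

Co-60: 3.56 × (1/2)^(30.1/5.27) = 3.56 × (1/2)^5.7116 ≈ 0.067935 kBq.
Sr-90: 33.5 × (1/2)^(30.1/28.8) = 33.5 × (1/2)^1.0451 ≈ 16.234 kBq.
Total = 0.067935 + 16.234 ≈ 16.302 kBq.

16 kBq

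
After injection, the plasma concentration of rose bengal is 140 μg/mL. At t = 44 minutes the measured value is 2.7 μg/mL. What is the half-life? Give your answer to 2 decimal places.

7.72 minutes

A/A₀ = 2.7/140 ≈ 0.019286.
n = log₂(51.852) ≈ 5.6963 half-lives elapsed in 44 minutes.
t½ = 44/5.6963 ≈ 7.7243 minutes.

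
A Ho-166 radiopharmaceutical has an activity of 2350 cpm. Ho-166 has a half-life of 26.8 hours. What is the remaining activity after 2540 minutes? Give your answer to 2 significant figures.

790 cpm

Convert the elapsed time: 2540 minutes = 42.3333 hours.
Number of half-lives: n = 42.3333/26.8 ≈ 1.5796.
Remaining = 2350 × (1/2)^1.5796 = 2350 × 0.33457 ≈ 786.25 cpm.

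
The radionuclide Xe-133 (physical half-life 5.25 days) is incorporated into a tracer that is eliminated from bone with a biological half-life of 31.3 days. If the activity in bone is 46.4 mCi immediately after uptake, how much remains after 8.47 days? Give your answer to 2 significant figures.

1/t_eff = 1/t_phys + 1/t_biol = 1/5.25 + 1/31.3 = 0.22243 per day.
t_eff = 5.25 × 31.3 / (5.25 + 31.3) ≈ 4.4959 days.
Remaining = 46.4 × (1/2)^(8.47/4.4959) = 46.4 × (1/2)^1.8839 ≈ 12.572 mCi.

13 mCi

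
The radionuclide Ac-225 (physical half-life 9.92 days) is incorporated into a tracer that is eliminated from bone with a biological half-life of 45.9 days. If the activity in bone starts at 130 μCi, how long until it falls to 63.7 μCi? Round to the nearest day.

1/t_eff = 1/t_phys + 1/t_biol = 1/9.92 + 1/45.9 = 0.12259 per day.
t_eff = 9.92 × 45.9 / (9.92 + 45.9) ≈ 8.1571 days.
n = log₂(130/63.7) ≈ 1.0291; t = 1.0291 × 8.1571 ≈ 8.3948 days.

8 days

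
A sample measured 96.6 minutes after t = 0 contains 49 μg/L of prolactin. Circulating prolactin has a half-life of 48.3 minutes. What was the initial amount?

196 μg/L

Number of half-lives elapsed: n = 96.6/48.3 ≈ 2.
A₀ = A × 2^n = 49 × 2^2 = 49 × 4 ≈ 196 μg/L.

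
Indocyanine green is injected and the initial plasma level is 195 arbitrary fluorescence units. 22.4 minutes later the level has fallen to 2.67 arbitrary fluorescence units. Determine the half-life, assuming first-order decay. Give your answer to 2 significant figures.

3.6 minutes

A/A₀ = 2.67/195 ≈ 0.013692.
n = log₂(73.034) ≈ 6.1905 half-lives elapsed in 22.4 minutes.
t½ = 22.4/6.1905 ≈ 3.6185 minutes.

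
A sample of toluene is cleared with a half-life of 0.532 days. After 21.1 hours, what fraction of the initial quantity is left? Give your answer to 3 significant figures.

21.1 hours = 0.879167 days.
n = 0.879167/0.532 ≈ 1.6526 half-lives.
Fraction remaining = (1/2)^1.6526 ≈ 0.31807.

0.318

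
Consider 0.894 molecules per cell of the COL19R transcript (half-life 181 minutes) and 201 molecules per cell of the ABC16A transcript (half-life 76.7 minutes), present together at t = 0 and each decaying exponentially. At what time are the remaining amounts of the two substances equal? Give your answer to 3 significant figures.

1040 minutes

Set 0.894·(1/2)^(t/181) = 201·(1/2)^(t/76.7).
Taking log₂: log₂(0.894/201) = t·(1/181 − 1/76.7).
log₂(0.0044478) = -7.8127; 1/181 − 1/76.7 = -0.0075129.
t = -7.8127 / -0.0075129 ≈ 1039.9 minutes.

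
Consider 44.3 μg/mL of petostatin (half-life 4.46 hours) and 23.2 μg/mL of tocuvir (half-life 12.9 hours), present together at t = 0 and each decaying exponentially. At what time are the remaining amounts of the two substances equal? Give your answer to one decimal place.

Set 44.3·(1/2)^(t/4.46) = 23.2·(1/2)^(t/12.9).
Taking log₂: log₂(44.3/23.2) = t·(1/4.46 − 1/12.9).
log₂(1.9095) = 0.93318; 1/4.46 − 1/12.9 = 0.1467.
t = 0.93318 / 0.1467 ≈ 6.3613 hours.

6.4 hours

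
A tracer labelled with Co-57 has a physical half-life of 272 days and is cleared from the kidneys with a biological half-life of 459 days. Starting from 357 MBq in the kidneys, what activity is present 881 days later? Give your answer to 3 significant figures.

1/t_eff = 1/t_phys + 1/t_biol = 1/272 + 1/459 = 0.0058551 per day.
t_eff = 272 × 459 / (272 + 459) ≈ 170.79 days.
Remaining = 357 × (1/2)^(881/170.79) = 357 × (1/2)^5.1584 ≈ 9.9965 MBq.

10.0 MBq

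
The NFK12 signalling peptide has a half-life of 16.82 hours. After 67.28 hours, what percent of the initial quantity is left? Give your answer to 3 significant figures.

6.25%

n = 67.28/16.82 ≈ 4 half-lives.
Fraction remaining = (1/2)^4 ≈ 0.0625, i.e. 6.25%.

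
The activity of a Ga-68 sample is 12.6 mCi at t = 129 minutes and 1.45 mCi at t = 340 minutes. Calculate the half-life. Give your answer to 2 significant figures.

Over Δt = 340 − 129 = 211 minutes, the level fell by a factor of 12.6/1.45 ≈ 8.6897.
n = log₂(8.6897) ≈ 3.1193 half-lives, so t½ = 211/3.1193 ≈ 67.643 minutes.

68 minutes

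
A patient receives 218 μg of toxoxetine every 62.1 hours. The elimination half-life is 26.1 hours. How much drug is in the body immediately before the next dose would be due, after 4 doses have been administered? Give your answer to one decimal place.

The 4 doses were given 248.4, 186.3, 124.2, 62.1 hours ago.
Total = 218·(1/2)^(248.4/26.1) + 218·(1/2)^(186.3/26.1) + 218·(1/2)^(124.2/26.1) + 218·(1/2)^(62.1/26.1)
      = 0.2975 + 1.5478 + 8.0532 + 41.9 ≈ 51.798 μg.

51.8 μg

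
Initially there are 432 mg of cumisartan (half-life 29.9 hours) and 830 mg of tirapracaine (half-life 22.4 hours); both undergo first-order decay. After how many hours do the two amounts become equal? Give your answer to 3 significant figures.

Set 432·(1/2)^(t/29.9) = 830·(1/2)^(t/22.4).
Taking log₂: log₂(432/830) = t·(1/29.9 − 1/22.4).
log₂(0.52048) = -0.94208; 1/29.9 − 1/22.4 = -0.011198.
t = -0.94208 / -0.011198 ≈ 84.129 hours.

84.1 hours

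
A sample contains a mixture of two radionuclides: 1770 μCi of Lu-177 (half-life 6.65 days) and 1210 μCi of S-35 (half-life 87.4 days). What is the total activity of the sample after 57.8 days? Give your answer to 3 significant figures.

Lu-177: 1770 × (1/2)^(57.8/6.65) = 1770 × (1/2)^8.6917 ≈ 4.2806 μCi.
S-35: 1210 × (1/2)^(57.8/87.4) = 1210 × (1/2)^0.66133 ≈ 765.08 μCi.
Total = 4.2806 + 765.08 ≈ 769.36 μCi.

769 μCi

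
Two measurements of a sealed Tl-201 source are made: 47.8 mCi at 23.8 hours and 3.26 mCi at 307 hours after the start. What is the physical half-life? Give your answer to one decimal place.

73.1 hours

Over Δt = 307 − 23.8 = 283.2 hours, the level fell by a factor of 47.8/3.26 ≈ 14.663.
n = log₂(14.663) ≈ 3.8741 half-lives, so t½ = 283.2/3.8741 ≈ 73.101 hours.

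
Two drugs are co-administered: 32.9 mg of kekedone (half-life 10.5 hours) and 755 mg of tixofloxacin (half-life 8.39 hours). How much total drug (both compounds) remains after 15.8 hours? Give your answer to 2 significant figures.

kekedone: 32.9 × (1/2)^(15.8/10.5) = 32.9 × (1/2)^1.5048 ≈ 11.594 mg.
tixofloxacin: 755 × (1/2)^(15.8/8.39) = 755 × (1/2)^1.8832 ≈ 204.67 mg.
Total = 11.594 + 204.67 ≈ 216.26 mg.

220 mg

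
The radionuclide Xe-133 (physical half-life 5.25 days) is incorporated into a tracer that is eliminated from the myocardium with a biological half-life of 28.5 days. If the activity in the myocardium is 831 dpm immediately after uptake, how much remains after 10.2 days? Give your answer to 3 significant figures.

169 dpm

1/t_eff = 1/t_phys + 1/t_biol = 1/5.25 + 1/28.5 = 0.22556 per day.
t_eff = 5.25 × 28.5 / (5.25 + 28.5) ≈ 4.4333 days.
Remaining = 831 × (1/2)^(10.2/4.4333) = 831 × (1/2)^2.3008 ≈ 168.66 dpm.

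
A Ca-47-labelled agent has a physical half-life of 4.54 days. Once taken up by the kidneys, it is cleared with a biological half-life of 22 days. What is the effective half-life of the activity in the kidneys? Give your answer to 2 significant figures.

1/t_eff = 1/t_phys + 1/t_biol = 1/4.54 + 1/22 = 0.26572 per day.
t_eff = 4.54 × 22 / (4.54 + 22) ≈ 3.7634 days.

3.8 days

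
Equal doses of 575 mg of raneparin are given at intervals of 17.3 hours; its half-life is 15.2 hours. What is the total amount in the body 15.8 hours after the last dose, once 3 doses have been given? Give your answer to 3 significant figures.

465 mg

The 3 doses were given 50.4, 33.1, 15.8 hours ago.
Total = 575·(1/2)^(50.4/15.2) + 575·(1/2)^(33.1/15.2) + 575·(1/2)^(15.8/15.2)
      = 57.745 + 127.1 + 279.74 ≈ 464.58 mg.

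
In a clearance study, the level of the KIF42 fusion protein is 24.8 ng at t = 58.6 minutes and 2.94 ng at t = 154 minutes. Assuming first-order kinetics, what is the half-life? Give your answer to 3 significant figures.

31.0 minutes

Over Δt = 154 − 58.6 = 95.4 minutes, the level fell by a factor of 24.8/2.94 ≈ 8.4354.
n = log₂(8.4354) ≈ 3.0765 half-lives, so t½ = 95.4/3.0765 ≈ 31.01 minutes.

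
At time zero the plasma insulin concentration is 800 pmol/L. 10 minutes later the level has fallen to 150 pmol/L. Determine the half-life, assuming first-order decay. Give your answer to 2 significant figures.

4.1 minutes

A/A₀ = 150/800 ≈ 0.1875.
n = log₂(5.3333) ≈ 2.415 half-lives elapsed in 10 minutes.
t½ = 10/2.415 ≈ 4.1407 minutes.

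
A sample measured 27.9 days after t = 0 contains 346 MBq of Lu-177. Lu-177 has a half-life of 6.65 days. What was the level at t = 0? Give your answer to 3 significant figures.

Number of half-lives elapsed: n = 27.9/6.65 ≈ 4.1955.
A₀ = A × 2^n = 346 × 2^4.1955 = 346 × 18.322 ≈ 6339.3 MBq.

6340 MBq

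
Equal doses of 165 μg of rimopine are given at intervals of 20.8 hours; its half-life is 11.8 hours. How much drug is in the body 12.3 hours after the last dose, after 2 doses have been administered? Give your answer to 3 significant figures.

104 μg

The 2 doses were given 33.1, 12.3 hours ago.
Total = 165·(1/2)^(33.1/11.8) + 165·(1/2)^(12.3/11.8)
      = 23.609 + 80.112 ≈ 103.72 μg.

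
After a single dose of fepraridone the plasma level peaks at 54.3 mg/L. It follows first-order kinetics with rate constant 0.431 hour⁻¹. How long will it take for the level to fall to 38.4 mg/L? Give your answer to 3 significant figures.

0.804 hours

t½ = ln 2 / λ = 0.69315 / 0.431 ≈ 1.6082 hours.
Fraction remaining = 38.4/54.3 ≈ 0.70718.
n = log₂(54.3/38.4) = ln(1.4141)/ln 2 ≈ 0.49985 half-lives.
t = n × t½ = 0.49985 × 1.6082 ≈ 0.80387 hours.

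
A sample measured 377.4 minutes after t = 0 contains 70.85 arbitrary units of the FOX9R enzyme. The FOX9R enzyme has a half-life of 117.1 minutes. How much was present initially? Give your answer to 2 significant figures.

660 arbitrary units

Number of half-lives elapsed: n = 377.4/117.1 ≈ 3.2229.
A₀ = A × 2^n = 70.85 × 2^3.2229 = 70.85 × 9.3365 ≈ 661.49 arbitrary units.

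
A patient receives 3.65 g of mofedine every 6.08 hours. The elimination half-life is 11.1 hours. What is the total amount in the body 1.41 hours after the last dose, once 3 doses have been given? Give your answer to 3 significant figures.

The 3 doses were given 13.57, 7.49, 1.41 hours ago.
Total = 3.65·(1/2)^(13.57/11.1) + 3.65·(1/2)^(7.49/11.1) + 3.65·(1/2)^(1.41/11.1)
      = 1.5641 + 2.2865 + 3.3424 ≈ 7.193 g.

7.19 g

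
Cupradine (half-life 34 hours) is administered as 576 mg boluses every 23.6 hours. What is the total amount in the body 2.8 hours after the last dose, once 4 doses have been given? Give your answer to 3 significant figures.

1220 mg

The 4 doses were given 73.6, 50, 26.4, 2.8 hours ago.
Total = 576·(1/2)^(73.6/34) + 576·(1/2)^(50/34) + 576·(1/2)^(26.4/34) + 576·(1/2)^(2.8/34)
      = 128.46 + 207.84 + 336.26 + 544.04 ≈ 1216.6 mg.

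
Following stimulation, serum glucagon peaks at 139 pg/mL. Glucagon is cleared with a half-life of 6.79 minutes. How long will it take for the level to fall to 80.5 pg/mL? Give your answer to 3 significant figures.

5.35 minutes

Fraction remaining = 80.5/139 ≈ 0.57914.
n = log₂(139/80.5) = ln(1.7267)/ln 2 ≈ 0.78802 half-lives.
t = n × t½ = 0.78802 × 6.79 ≈ 5.3507 minutes.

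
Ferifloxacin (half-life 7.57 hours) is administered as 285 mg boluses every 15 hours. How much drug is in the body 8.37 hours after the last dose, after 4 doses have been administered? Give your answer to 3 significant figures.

The 4 doses were given 53.37, 38.37, 23.37, 8.37 hours ago.
Total = 285·(1/2)^(53.37/7.57) + 285·(1/2)^(38.37/7.57) + 285·(1/2)^(23.37/7.57) + 285·(1/2)^(8.37/7.57)
      = 2.1504 + 8.4921 + 33.536 + 132.43 ≈ 176.61 mg.

177 mg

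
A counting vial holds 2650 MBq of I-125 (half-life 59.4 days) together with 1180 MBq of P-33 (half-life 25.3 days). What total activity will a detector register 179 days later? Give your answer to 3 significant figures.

337 MBq

I-125: 2650 × (1/2)^(179/59.4) = 2650 × (1/2)^3.0135 ≈ 328.17 MBq.
P-33: 1180 × (1/2)^(179/25.3) = 1180 × (1/2)^7.0751 ≈ 8.7511 MBq.
Total = 328.17 + 8.7511 ≈ 336.92 MBq.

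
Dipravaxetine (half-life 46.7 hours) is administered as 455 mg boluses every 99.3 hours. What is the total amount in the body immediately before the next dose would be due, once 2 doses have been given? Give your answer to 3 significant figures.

The 2 doses were given 198.6, 99.3 hours ago.
Total = 455·(1/2)^(198.6/46.7) + 455·(1/2)^(99.3/46.7)
      = 23.869 + 104.21 ≈ 128.08 mg.

128 mg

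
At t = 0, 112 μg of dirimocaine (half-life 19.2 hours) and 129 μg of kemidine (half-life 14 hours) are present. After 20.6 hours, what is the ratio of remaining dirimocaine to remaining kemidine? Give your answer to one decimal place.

1.1

dirimocaine: 112 × (1/2)^(20.6/19.2) = 112 × (1/2)^1.0729 ≈ 53.24 μg.
kemidine: 129 × (1/2)^(20.6/14) = 129 × (1/2)^1.4714 ≈ 46.521 μg.
Ratio ≈ 53.24 / 46.521 ≈ 1.1444.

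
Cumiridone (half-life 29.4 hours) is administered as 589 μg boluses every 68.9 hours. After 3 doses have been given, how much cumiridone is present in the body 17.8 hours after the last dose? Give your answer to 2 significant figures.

480 μg

The 3 doses were given 155.6, 86.7, 17.8 hours ago.
Total = 589·(1/2)^(155.6/29.4) + 589·(1/2)^(86.7/29.4) + 589·(1/2)^(17.8/29.4)
      = 15.028 + 76.275 + 387.13 ≈ 478.44 μg.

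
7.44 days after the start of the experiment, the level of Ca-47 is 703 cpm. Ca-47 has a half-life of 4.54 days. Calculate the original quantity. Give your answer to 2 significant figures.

2200 cpm

Number of half-lives elapsed: n = 7.44/4.54 ≈ 1.6388.
A₀ = A × 2^n = 703 × 2^1.6388 = 703 × 3.114 ≈ 2189.1 cpm.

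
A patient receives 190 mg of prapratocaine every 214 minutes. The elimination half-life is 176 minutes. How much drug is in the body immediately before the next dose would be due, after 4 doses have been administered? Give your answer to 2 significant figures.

140 mg

The 4 doses were given 856, 642, 428, 214 minutes ago.
Total = 190·(1/2)^(856/176) + 190·(1/2)^(642/176) + 190·(1/2)^(428/176) + 190·(1/2)^(214/176)
      = 6.5261 + 15.159 + 35.213 + 81.795 ≈ 138.69 mg.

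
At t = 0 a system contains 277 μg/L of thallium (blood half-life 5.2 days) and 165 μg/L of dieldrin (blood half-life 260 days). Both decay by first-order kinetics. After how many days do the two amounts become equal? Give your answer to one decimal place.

Set 277·(1/2)^(t/5.2) = 165·(1/2)^(t/260).
Taking log₂: log₂(277/165) = t·(1/5.2 − 1/260).
log₂(1.6788) = 0.74742; 1/5.2 − 1/260 = 0.18846.
t = 0.74742 / 0.18846 ≈ 3.9659 days.

4.0 days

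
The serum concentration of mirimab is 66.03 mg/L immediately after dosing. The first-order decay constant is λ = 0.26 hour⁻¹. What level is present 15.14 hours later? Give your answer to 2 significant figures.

1.3 mg/L

t½ = ln 2 / λ = 0.69315 / 0.26 ≈ 2.666 hours.
Number of half-lives: n = 15.14/2.666 ≈ 5.679.
Remaining = 66.03 × (1/2)^5.679 = 66.03 × 0.019518 ≈ 1.2888 mg/L.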